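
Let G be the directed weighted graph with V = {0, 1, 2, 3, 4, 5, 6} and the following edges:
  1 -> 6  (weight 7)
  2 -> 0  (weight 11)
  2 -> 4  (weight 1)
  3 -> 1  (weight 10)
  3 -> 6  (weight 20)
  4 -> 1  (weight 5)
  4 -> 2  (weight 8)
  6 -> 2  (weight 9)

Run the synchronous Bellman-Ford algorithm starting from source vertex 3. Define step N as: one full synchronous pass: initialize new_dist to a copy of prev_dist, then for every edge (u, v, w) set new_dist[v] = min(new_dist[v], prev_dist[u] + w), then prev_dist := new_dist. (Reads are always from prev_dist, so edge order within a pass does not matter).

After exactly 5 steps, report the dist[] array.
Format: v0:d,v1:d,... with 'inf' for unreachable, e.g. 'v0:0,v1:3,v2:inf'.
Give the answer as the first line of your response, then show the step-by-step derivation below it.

v0:37,v1:10,v2:26,v3:0,v4:27,v5:inf,v6:17

step 1: dist = v0:inf,v1:10,v2:inf,v3:0,v4:inf,v5:inf,v6:20
step 2: dist = v0:inf,v1:10,v2:29,v3:0,v4:inf,v5:inf,v6:17
step 3: dist = v0:40,v1:10,v2:26,v3:0,v4:30,v5:inf,v6:17
step 4: dist = v0:37,v1:10,v2:26,v3:0,v4:27,v5:inf,v6:17
step 5: dist = v0:37,v1:10,v2:26,v3:0,v4:27,v5:inf,v6:17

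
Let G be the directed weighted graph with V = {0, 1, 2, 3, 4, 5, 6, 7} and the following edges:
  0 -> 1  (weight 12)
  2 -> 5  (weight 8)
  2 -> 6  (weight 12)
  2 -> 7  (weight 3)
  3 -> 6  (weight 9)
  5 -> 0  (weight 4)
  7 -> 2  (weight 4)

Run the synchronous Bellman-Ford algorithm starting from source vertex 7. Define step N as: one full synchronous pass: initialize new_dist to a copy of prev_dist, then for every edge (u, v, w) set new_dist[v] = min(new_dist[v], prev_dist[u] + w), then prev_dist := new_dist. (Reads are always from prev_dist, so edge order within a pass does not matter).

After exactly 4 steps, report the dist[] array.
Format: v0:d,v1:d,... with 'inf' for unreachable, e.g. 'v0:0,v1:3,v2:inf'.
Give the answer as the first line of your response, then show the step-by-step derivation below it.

v0:16,v1:28,v2:4,v3:inf,v4:inf,v5:12,v6:16,v7:0

step 1: dist = v0:inf,v1:inf,v2:4,v3:inf,v4:inf,v5:inf,v6:inf,v7:0
step 2: dist = v0:inf,v1:inf,v2:4,v3:inf,v4:inf,v5:12,v6:16,v7:0
step 3: dist = v0:16,v1:inf,v2:4,v3:inf,v4:inf,v5:12,v6:16,v7:0
step 4: dist = v0:16,v1:28,v2:4,v3:inf,v4:inf,v5:12,v6:16,v7:0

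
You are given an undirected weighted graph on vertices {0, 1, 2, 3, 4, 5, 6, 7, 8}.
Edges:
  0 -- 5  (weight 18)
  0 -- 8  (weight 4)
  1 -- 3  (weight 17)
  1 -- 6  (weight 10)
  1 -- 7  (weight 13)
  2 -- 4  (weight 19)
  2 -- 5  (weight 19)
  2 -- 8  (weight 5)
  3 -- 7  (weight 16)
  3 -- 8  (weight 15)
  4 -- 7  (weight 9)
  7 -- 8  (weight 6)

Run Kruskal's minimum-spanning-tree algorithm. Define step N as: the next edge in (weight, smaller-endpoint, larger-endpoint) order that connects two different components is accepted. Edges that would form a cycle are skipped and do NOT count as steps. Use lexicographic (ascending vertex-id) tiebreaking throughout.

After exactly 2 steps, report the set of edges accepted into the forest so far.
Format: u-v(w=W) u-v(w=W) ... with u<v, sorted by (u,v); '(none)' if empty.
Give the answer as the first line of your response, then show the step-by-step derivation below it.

0-8(w=4) 2-8(w=5)

step 1: add edge 0-8 (w=4); MST = {0-8(w=4)}
step 2: add edge 2-8 (w=5); MST = {0-8(w=4) 2-8(w=5)}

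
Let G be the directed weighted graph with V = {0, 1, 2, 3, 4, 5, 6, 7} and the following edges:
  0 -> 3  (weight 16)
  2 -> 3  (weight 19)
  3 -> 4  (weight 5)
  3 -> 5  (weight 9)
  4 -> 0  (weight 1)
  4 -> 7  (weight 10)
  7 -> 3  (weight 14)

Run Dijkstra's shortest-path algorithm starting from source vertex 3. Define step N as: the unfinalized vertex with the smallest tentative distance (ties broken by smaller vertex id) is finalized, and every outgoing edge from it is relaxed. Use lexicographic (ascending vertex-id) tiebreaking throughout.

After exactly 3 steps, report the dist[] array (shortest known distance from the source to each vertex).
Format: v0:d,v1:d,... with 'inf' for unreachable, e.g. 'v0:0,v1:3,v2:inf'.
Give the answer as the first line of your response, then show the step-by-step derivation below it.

v0:6,v1:inf,v2:inf,v3:0,v4:5,v5:9,v6:inf,v7:15

step 1: dist = v0:inf,v1:inf,v2:inf,v3:0,v4:5,v5:9,v6:inf,v7:inf
step 2: dist = v0:6,v1:inf,v2:inf,v3:0,v4:5,v5:9,v6:inf,v7:15
step 3: dist = v0:6,v1:inf,v2:inf,v3:0,v4:5,v5:9,v6:inf,v7:15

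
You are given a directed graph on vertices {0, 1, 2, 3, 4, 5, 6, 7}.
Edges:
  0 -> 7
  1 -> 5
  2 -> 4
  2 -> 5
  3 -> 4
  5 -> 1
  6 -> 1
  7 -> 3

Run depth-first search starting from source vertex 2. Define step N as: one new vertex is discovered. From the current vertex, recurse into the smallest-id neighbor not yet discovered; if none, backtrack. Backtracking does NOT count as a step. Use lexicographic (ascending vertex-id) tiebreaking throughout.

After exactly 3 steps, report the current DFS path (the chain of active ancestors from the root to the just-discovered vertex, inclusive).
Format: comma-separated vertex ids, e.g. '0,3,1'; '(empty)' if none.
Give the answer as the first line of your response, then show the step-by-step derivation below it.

2,5

step 1: discover 2; path=2; order=2
step 2: discover 4; path=2>4; order=2,4
step 3: discover 5; path=2>5; order=2,4,5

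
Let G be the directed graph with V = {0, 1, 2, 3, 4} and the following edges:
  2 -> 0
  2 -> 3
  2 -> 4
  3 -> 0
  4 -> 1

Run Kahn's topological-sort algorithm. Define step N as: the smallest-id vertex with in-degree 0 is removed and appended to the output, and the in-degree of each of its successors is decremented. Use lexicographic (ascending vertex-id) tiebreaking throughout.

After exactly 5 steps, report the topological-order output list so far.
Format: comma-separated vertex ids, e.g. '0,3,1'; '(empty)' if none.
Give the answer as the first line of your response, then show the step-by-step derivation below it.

2,3,0,4,1

step 1: output 2; order=[2]; indeg=(1,1,0,0,0)
step 2: output 3; order=[2,3]; indeg=(0,1,0,0,0)
step 3: output 0; order=[2,3,0]; indeg=(0,1,0,0,0)
step 4: output 4; order=[2,3,0,4]; indeg=(0,0,0,0,0)
step 5: output 1; order=[2,3,0,4,1]; indeg=(0,0,0,0,0)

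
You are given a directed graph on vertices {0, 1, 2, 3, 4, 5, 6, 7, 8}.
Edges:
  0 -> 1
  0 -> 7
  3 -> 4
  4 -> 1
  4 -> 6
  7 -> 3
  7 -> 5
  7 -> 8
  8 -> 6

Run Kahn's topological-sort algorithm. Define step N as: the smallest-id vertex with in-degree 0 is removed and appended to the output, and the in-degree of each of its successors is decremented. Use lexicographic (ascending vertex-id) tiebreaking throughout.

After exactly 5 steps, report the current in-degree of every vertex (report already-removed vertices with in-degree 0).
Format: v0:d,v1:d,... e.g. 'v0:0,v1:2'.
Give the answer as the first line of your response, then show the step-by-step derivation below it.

v0:0,v1:0,v2:0,v3:0,v4:0,v5:0,v6:1,v7:0,v8:0

step 1: output 0; order=[0]; indeg=(0,1,0,1,1,1,2,0,1)
step 2: output 2; order=[0,2]; indeg=(0,1,0,1,1,1,2,0,1)
step 3: output 7; order=[0,2,7]; indeg=(0,1,0,0,1,0,2,0,0)
step 4: output 3; order=[0,2,7,3]; indeg=(0,1,0,0,0,0,2,0,0)
step 5: output 4; order=[0,2,7,3,4]; indeg=(0,0,0,0,0,0,1,0,0)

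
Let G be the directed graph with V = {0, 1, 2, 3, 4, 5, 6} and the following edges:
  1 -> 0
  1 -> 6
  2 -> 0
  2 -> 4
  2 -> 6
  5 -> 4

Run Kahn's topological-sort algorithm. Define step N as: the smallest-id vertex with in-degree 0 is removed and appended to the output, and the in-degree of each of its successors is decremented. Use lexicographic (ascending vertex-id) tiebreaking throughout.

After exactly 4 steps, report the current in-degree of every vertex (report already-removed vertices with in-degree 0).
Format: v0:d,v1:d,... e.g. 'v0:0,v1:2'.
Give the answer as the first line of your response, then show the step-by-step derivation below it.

v0:0,v1:0,v2:0,v3:0,v4:1,v5:0,v6:0

step 1: output 1; order=[1]; indeg=(1,0,0,0,2,0,1)
step 2: output 2; order=[1,2]; indeg=(0,0,0,0,1,0,0)
step 3: output 0; order=[1,2,0]; indeg=(0,0,0,0,1,0,0)
step 4: output 3; order=[1,2,0,3]; indeg=(0,0,0,0,1,0,0)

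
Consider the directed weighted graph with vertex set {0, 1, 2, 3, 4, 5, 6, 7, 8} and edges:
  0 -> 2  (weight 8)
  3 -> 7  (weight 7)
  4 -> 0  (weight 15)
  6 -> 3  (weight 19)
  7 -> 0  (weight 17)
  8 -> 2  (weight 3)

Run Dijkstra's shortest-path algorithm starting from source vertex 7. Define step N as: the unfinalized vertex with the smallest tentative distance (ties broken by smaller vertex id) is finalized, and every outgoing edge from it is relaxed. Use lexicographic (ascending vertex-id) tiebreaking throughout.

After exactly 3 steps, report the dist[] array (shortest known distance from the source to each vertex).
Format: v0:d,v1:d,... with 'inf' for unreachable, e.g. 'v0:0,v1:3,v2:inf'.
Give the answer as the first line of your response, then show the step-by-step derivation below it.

v0:17,v1:inf,v2:25,v3:inf,v4:inf,v5:inf,v6:inf,v7:0,v8:inf

step 1: dist = v0:17,v1:inf,v2:inf,v3:inf,v4:inf,v5:inf,v6:inf,v7:0,v8:inf
step 2: dist = v0:17,v1:inf,v2:25,v3:inf,v4:inf,v5:inf,v6:inf,v7:0,v8:inf
step 3: dist = v0:17,v1:inf,v2:25,v3:inf,v4:inf,v5:inf,v6:inf,v7:0,v8:inf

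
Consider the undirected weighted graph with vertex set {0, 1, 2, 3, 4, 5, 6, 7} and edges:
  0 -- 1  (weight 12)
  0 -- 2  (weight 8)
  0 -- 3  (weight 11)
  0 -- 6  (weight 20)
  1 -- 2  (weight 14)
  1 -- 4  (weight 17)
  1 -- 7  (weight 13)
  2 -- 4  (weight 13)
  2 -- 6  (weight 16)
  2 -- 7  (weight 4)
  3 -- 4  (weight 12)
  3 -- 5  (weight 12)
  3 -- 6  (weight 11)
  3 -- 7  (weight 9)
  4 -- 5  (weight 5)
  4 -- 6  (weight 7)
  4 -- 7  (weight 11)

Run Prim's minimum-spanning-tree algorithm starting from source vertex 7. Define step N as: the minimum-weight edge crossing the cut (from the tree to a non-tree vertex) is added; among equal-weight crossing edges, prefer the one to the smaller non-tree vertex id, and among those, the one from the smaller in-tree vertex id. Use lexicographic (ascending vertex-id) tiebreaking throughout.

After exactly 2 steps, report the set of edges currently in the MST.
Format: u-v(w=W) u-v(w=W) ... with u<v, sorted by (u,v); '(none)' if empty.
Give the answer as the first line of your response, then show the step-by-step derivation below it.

0-2(w=8) 2-7(w=4)

step 1: add edge 2-7 (w=4); MST = {2-7(w=4)}
step 2: add edge 0-2 (w=8); MST = {0-2(w=8) 2-7(w=4)}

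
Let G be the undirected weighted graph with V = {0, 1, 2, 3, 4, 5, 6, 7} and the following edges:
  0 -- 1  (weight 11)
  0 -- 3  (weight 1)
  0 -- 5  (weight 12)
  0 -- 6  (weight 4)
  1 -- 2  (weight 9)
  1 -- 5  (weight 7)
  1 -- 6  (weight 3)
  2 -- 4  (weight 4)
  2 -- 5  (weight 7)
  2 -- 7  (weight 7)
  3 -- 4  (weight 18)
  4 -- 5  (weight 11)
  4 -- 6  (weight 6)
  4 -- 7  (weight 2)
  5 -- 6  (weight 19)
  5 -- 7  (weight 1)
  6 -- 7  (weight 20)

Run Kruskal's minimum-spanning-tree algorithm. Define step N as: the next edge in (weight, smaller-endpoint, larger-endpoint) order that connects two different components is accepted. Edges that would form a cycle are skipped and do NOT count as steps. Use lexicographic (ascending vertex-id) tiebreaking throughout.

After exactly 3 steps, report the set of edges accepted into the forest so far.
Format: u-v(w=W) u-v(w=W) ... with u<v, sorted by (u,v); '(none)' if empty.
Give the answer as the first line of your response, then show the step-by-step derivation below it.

0-3(w=1) 4-7(w=2) 5-7(w=1)

step 1: add edge 0-3 (w=1); MST = {0-3(w=1)}
step 2: add edge 5-7 (w=1); MST = {0-3(w=1) 5-7(w=1)}
step 3: add edge 4-7 (w=2); MST = {0-3(w=1) 4-7(w=2) 5-7(w=1)}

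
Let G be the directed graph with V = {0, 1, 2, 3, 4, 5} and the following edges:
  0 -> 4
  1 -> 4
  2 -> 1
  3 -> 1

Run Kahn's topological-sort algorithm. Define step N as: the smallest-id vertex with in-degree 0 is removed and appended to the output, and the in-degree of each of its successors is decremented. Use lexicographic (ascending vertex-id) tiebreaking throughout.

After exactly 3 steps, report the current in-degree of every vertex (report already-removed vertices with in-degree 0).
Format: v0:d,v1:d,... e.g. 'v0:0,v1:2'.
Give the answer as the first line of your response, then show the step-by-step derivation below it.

v0:0,v1:0,v2:0,v3:0,v4:1,v5:0

step 1: output 0; order=[0]; indeg=(0,2,0,0,1,0)
step 2: output 2; order=[0,2]; indeg=(0,1,0,0,1,0)
step 3: output 3; order=[0,2,3]; indeg=(0,0,0,0,1,0)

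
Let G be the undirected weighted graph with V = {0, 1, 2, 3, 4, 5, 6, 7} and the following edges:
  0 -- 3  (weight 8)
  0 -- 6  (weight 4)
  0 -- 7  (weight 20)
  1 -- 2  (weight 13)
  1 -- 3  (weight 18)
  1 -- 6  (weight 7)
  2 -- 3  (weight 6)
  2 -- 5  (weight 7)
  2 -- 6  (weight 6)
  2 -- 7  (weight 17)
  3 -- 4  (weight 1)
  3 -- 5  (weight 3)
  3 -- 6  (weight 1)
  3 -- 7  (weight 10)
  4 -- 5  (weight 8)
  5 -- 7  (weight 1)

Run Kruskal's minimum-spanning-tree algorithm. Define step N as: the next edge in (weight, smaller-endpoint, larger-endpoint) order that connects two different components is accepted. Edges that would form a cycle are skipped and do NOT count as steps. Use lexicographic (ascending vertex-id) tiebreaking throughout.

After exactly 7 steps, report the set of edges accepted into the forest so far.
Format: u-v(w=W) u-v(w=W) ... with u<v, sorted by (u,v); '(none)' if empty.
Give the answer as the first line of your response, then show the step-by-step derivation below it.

0-6(w=4) 1-6(w=7) 2-3(w=6) 3-4(w=1) 3-5(w=3) 3-6(w=1) 5-7(w=1)

step 1: add edge 3-4 (w=1); MST = {3-4(w=1)}
step 2: add edge 3-6 (w=1); MST = {3-4(w=1) 3-6(w=1)}
step 3: add edge 5-7 (w=1); MST = {3-4(w=1) 3-6(w=1) 5-7(w=1)}
step 4: add edge 3-5 (w=3); MST = {3-4(w=1) 3-5(w=3) 3-6(w=1) 5-7(w=1)}
step 5: add edge 0-6 (w=4); MST = {0-6(w=4) 3-4(w=1) 3-5(w=3) 3-6(w=1) 5-7(w=1)}
step 6: add edge 2-3 (w=6); MST = {0-6(w=4) 2-3(w=6) 3-4(w=1) 3-5(w=3) 3-6(w=1) 5-7(w=1)}
step 7: add edge 1-6 (w=7); MST = {0-6(w=4) 1-6(w=7) 2-3(w=6) 3-4(w=1) 3-5(w=3) 3-6(w=1) 5-7(w=1)}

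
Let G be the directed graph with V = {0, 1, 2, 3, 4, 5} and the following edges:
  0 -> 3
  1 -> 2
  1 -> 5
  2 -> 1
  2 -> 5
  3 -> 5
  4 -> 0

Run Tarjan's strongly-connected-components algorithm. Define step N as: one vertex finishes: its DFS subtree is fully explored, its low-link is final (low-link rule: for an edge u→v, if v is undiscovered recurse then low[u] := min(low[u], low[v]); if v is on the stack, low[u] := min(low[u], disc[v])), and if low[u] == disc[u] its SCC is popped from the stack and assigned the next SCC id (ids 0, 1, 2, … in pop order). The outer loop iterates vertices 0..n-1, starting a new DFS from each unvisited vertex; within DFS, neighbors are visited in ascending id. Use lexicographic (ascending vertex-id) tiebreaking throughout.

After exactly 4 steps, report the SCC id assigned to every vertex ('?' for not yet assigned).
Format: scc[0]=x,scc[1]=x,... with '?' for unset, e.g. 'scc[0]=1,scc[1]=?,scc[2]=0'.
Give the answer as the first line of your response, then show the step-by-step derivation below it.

scc[0]=2,scc[1]=?,scc[2]=?,scc[3]=1,scc[4]=?,scc[5]=0

step 1: low=(low[0]=0,low[1]=?,low[2]=?,low[3]=1,low[4]=?,low[5]=2); scc=(scc[0]=?,scc[1]=?,scc[2]=?,scc[3]=?,scc[4]=?,scc[5]=0)
step 2: low=(low[0]=0,low[1]=?,low[2]=?,low[3]=1,low[4]=?,low[5]=2); scc=(scc[0]=?,scc[1]=?,scc[2]=?,scc[3]=1,scc[4]=?,scc[5]=0)
step 3: low=(low[0]=0,low[1]=?,low[2]=?,low[3]=1,low[4]=?,low[5]=2); scc=(scc[0]=2,scc[1]=?,scc[2]=?,scc[3]=1,scc[4]=?,scc[5]=0)
step 4: low=(low[0]=0,low[1]=3,low[2]=3,low[3]=1,low[4]=?,low[5]=2); scc=(scc[0]=2,scc[1]=?,scc[2]=?,scc[3]=1,scc[4]=?,scc[5]=0)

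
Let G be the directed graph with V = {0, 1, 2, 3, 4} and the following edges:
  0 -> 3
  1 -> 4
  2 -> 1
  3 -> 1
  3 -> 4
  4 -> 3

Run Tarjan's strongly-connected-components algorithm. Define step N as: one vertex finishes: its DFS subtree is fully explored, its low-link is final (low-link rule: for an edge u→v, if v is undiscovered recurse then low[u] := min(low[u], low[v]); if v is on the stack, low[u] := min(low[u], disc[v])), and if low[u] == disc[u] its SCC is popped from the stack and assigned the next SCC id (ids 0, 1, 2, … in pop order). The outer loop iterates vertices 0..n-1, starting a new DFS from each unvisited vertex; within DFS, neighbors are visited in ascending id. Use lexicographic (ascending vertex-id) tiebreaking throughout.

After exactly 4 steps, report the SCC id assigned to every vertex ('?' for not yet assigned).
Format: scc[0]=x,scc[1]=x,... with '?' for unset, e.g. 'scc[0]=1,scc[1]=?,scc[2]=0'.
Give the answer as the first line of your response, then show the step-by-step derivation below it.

scc[0]=1,scc[1]=0,scc[2]=?,scc[3]=0,scc[4]=0

step 1: low=(low[0]=0,low[1]=2,low[2]=?,low[3]=1,low[4]=1); scc=(scc[0]=?,scc[1]=?,scc[2]=?,scc[3]=?,scc[4]=?)
step 2: low=(low[0]=0,low[1]=1,low[2]=?,low[3]=1,low[4]=1); scc=(scc[0]=?,scc[1]=?,scc[2]=?,scc[3]=?,scc[4]=?)
step 3: low=(low[0]=0,low[1]=1,low[2]=?,low[3]=1,low[4]=1); scc=(scc[0]=?,scc[1]=0,scc[2]=?,scc[3]=0,scc[4]=0)
step 4: low=(low[0]=0,low[1]=1,low[2]=?,low[3]=1,low[4]=1); scc=(scc[0]=1,scc[1]=0,scc[2]=?,scc[3]=0,scc[4]=0)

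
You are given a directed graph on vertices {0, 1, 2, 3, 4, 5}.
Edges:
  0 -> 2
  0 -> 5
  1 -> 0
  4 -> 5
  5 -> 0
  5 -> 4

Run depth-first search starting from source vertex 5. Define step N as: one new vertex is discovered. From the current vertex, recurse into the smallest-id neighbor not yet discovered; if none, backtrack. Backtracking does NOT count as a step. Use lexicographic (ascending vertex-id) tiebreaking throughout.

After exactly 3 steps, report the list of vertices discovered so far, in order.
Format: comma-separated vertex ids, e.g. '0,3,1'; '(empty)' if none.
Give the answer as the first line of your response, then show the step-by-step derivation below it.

5,0,2

step 1: discover 5; path=5; order=5
step 2: discover 0; path=5>0; order=5,0
step 3: discover 2; path=5>0>2; order=5,0,2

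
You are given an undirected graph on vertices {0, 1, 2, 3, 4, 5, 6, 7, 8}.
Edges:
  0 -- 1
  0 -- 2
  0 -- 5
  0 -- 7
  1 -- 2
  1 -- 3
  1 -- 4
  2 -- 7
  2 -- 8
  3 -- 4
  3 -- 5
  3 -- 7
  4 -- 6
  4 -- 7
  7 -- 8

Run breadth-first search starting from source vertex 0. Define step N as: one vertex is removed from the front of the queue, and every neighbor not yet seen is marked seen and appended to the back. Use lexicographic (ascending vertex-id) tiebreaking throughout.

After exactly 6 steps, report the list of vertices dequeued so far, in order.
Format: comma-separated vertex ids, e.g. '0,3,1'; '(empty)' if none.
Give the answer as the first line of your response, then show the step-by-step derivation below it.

0,1,2,5,7,3

step 1: dequeue 0; queue=[1,2,5,7]; order=0
step 2: dequeue 1; queue=[2,5,7,3,4]; order=0,1
step 3: dequeue 2; queue=[5,7,3,4,8]; order=0,1,2
step 4: dequeue 5; queue=[7,3,4,8]; order=0,1,2,5
step 5: dequeue 7; queue=[3,4,8]; order=0,1,2,5,7
step 6: dequeue 3; queue=[4,8]; order=0,1,2,5,7,3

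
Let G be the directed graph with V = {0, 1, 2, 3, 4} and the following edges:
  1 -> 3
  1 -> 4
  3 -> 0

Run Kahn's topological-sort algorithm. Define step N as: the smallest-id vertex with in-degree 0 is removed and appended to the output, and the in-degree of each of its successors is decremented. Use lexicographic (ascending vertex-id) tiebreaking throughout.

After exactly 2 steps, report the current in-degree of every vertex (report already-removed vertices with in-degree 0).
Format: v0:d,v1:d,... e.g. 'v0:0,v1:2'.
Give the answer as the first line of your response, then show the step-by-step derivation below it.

v0:1,v1:0,v2:0,v3:0,v4:0

step 1: output 1; order=[1]; indeg=(1,0,0,0,0)
step 2: output 2; order=[1,2]; indeg=(1,0,0,0,0)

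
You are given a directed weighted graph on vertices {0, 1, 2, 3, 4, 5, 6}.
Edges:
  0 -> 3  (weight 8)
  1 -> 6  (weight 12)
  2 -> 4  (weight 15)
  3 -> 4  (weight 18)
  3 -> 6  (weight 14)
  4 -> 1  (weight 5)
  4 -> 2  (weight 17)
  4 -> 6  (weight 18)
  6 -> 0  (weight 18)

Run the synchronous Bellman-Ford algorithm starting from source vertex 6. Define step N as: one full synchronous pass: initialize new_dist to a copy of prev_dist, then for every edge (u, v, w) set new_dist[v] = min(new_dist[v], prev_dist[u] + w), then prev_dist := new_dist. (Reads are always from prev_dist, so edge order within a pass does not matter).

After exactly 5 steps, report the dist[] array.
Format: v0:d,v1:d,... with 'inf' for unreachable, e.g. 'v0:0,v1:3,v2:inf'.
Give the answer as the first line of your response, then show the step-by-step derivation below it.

v0:18,v1:49,v2:61,v3:26,v4:44,v5:inf,v6:0

step 1: dist = v0:18,v1:inf,v2:inf,v3:inf,v4:inf,v5:inf,v6:0
step 2: dist = v0:18,v1:inf,v2:inf,v3:26,v4:inf,v5:inf,v6:0
step 3: dist = v0:18,v1:inf,v2:inf,v3:26,v4:44,v5:inf,v6:0
step 4: dist = v0:18,v1:49,v2:61,v3:26,v4:44,v5:inf,v6:0
step 5: dist = v0:18,v1:49,v2:61,v3:26,v4:44,v5:inf,v6:0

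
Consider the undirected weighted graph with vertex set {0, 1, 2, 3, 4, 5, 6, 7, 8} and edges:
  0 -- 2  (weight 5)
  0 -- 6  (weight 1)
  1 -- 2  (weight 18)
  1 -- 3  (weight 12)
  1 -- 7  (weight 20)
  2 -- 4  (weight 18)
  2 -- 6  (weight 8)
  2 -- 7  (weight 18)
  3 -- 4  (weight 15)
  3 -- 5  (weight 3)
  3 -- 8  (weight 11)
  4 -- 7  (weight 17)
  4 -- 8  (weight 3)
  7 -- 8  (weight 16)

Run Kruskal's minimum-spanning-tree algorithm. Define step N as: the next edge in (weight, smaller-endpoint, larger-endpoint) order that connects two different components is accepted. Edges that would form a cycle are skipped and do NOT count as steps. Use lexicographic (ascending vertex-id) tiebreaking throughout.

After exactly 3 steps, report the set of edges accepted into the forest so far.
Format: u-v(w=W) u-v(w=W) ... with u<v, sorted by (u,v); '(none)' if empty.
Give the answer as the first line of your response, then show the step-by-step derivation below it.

0-6(w=1) 3-5(w=3) 4-8(w=3)

step 1: add edge 0-6 (w=1); MST = {0-6(w=1)}
step 2: add edge 3-5 (w=3); MST = {0-6(w=1) 3-5(w=3)}
step 3: add edge 4-8 (w=3); MST = {0-6(w=1) 3-5(w=3) 4-8(w=3)}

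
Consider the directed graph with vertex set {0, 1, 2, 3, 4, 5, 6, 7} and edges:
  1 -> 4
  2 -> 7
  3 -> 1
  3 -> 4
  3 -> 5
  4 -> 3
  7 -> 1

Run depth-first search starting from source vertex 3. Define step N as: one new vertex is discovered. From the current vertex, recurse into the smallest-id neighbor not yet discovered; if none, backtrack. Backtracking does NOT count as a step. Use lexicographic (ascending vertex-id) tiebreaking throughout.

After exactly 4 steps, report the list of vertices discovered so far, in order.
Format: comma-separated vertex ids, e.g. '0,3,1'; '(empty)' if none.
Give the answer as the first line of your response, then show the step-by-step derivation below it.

3,1,4,5

step 1: discover 3; path=3; order=3
step 2: discover 1; path=3>1; order=3,1
step 3: discover 4; path=3>1>4; order=3,1,4
step 4: discover 5; path=3>5; order=3,1,4,5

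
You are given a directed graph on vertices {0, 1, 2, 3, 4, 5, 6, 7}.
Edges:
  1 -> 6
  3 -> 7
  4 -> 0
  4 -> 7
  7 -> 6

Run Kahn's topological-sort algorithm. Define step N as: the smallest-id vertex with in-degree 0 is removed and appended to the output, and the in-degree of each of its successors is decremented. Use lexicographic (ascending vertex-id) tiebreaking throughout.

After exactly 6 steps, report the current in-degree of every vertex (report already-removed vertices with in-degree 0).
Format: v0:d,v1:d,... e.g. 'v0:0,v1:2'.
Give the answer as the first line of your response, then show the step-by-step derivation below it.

v0:0,v1:0,v2:0,v3:0,v4:0,v5:0,v6:1,v7:0

step 1: output 1; order=[1]; indeg=(1,0,0,0,0,0,1,2)
step 2: output 2; order=[1,2]; indeg=(1,0,0,0,0,0,1,2)
step 3: output 3; order=[1,2,3]; indeg=(1,0,0,0,0,0,1,1)
step 4: output 4; order=[1,2,3,4]; indeg=(0,0,0,0,0,0,1,0)
step 5: output 0; order=[1,2,3,4,0]; indeg=(0,0,0,0,0,0,1,0)
step 6: output 5; order=[1,2,3,4,0,5]; indeg=(0,0,0,0,0,0,1,0)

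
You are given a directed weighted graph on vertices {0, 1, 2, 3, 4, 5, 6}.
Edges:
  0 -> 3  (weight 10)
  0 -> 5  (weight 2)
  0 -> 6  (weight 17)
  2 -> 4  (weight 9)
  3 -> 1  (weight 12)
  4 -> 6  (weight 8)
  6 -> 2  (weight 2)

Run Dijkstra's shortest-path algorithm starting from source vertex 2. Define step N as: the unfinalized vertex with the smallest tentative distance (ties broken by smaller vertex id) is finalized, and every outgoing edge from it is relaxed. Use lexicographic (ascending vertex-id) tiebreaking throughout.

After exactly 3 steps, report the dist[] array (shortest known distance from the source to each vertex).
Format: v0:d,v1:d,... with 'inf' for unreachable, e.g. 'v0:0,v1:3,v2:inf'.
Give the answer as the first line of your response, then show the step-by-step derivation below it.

v0:inf,v1:inf,v2:0,v3:inf,v4:9,v5:inf,v6:17

step 1: dist = v0:inf,v1:inf,v2:0,v3:inf,v4:9,v5:inf,v6:inf
step 2: dist = v0:inf,v1:inf,v2:0,v3:inf,v4:9,v5:inf,v6:17
step 3: dist = v0:inf,v1:inf,v2:0,v3:inf,v4:9,v5:inf,v6:17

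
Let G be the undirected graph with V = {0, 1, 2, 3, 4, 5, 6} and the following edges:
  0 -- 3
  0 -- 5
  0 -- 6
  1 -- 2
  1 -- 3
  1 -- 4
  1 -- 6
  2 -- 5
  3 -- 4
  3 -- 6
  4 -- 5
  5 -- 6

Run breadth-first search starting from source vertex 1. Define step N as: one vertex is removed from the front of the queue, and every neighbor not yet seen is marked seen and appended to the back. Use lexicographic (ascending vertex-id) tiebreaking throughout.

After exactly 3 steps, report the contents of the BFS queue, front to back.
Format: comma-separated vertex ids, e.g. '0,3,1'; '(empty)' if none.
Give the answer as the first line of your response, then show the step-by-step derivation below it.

4,6,5,0

step 1: dequeue 1; queue=[2,3,4,6]; order=1
step 2: dequeue 2; queue=[3,4,6,5]; order=1,2
step 3: dequeue 3; queue=[4,6,5,0]; order=1,2,3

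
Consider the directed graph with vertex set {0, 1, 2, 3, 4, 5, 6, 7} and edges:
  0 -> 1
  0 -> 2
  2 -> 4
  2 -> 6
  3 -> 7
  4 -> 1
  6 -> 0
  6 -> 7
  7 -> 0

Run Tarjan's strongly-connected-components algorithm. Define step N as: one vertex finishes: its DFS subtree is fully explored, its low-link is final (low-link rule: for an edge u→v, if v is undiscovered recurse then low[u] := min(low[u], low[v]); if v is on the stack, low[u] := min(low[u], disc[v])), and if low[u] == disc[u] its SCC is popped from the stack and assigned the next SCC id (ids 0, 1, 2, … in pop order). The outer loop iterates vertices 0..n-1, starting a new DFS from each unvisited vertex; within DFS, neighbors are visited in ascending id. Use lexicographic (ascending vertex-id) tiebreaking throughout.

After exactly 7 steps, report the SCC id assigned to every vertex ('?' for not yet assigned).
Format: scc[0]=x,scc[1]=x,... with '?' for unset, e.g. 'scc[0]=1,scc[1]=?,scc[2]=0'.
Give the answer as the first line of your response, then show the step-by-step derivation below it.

scc[0]=2,scc[1]=0,scc[2]=2,scc[3]=3,scc[4]=1,scc[5]=?,scc[6]=2,scc[7]=2

step 1: low=(low[0]=0,low[1]=1,low[2]=?,low[3]=?,low[4]=?,low[5]=?,low[6]=?,low[7]=?); scc=(scc[0]=?,scc[1]=0,scc[2]=?,scc[3]=?,scc[4]=?,scc[5]=?,scc[6]=?,scc[7]=?)
step 2: low=(low[0]=0,low[1]=1,low[2]=2,low[3]=?,low[4]=3,low[5]=?,low[6]=?,low[7]=?); scc=(scc[0]=?,scc[1]=0,scc[2]=?,scc[3]=?,scc[4]=1,scc[5]=?,scc[6]=?,scc[7]=?)
step 3: low=(low[0]=0,low[1]=1,low[2]=2,low[3]=?,low[4]=3,low[5]=?,low[6]=0,low[7]=0); scc=(scc[0]=?,scc[1]=0,scc[2]=?,scc[3]=?,scc[4]=1,scc[5]=?,scc[6]=?,scc[7]=?)
step 4: low=(low[0]=0,low[1]=1,low[2]=2,low[3]=?,low[4]=3,low[5]=?,low[6]=0,low[7]=0); scc=(scc[0]=?,scc[1]=0,scc[2]=?,scc[3]=?,scc[4]=1,scc[5]=?,scc[6]=?,scc[7]=?)
step 5: low=(low[0]=0,low[1]=1,low[2]=0,low[3]=?,low[4]=3,low[5]=?,low[6]=0,low[7]=0); scc=(scc[0]=?,scc[1]=0,scc[2]=?,scc[3]=?,scc[4]=1,scc[5]=?,scc[6]=?,scc[7]=?)
step 6: low=(low[0]=0,low[1]=1,low[2]=0,low[3]=?,low[4]=3,low[5]=?,low[6]=0,low[7]=0); scc=(scc[0]=2,scc[1]=0,scc[2]=2,scc[3]=?,scc[4]=1,scc[5]=?,scc[6]=2,scc[7]=2)
step 7: low=(low[0]=0,low[1]=1,low[2]=0,low[3]=6,low[4]=3,low[5]=?,low[6]=0,low[7]=0); scc=(scc[0]=2,scc[1]=0,scc[2]=2,scc[3]=3,scc[4]=1,scc[5]=?,scc[6]=2,scc[7]=2)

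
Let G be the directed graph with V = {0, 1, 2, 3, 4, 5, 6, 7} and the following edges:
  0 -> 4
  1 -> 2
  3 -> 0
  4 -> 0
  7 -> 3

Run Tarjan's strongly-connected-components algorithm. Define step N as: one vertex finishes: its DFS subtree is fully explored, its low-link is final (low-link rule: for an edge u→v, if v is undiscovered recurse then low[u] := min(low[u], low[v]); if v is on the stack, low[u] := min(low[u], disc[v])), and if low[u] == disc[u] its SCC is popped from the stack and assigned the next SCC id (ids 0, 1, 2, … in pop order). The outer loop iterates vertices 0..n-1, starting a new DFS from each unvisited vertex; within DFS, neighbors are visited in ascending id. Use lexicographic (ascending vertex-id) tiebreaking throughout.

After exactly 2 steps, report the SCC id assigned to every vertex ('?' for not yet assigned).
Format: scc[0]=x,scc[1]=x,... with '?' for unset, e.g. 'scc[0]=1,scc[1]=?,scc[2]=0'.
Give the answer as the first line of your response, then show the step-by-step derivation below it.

scc[0]=0,scc[1]=?,scc[2]=?,scc[3]=?,scc[4]=0,scc[5]=?,scc[6]=?,scc[7]=?

step 1: low=(low[0]=0,low[1]=?,low[2]=?,low[3]=?,low[4]=0,low[5]=?,low[6]=?,low[7]=?); scc=(scc[0]=?,scc[1]=?,scc[2]=?,scc[3]=?,scc[4]=?,scc[5]=?,scc[6]=?,scc[7]=?)
step 2: low=(low[0]=0,low[1]=?,low[2]=?,low[3]=?,low[4]=0,low[5]=?,low[6]=?,low[7]=?); scc=(scc[0]=0,scc[1]=?,scc[2]=?,scc[3]=?,scc[4]=0,scc[5]=?,scc[6]=?,scc[7]=?)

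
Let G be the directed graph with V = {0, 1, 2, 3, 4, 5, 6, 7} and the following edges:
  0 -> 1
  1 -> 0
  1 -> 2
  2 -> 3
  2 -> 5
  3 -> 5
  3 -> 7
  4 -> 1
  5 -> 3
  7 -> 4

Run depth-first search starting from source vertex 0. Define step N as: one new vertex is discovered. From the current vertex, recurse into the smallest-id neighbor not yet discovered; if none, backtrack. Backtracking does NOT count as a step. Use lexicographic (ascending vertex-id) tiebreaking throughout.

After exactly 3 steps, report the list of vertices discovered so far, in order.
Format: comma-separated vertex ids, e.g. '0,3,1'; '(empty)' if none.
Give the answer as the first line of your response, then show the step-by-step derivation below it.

0,1,2

step 1: discover 0; path=0; order=0
step 2: discover 1; path=0>1; order=0,1
step 3: discover 2; path=0>1>2; order=0,1,2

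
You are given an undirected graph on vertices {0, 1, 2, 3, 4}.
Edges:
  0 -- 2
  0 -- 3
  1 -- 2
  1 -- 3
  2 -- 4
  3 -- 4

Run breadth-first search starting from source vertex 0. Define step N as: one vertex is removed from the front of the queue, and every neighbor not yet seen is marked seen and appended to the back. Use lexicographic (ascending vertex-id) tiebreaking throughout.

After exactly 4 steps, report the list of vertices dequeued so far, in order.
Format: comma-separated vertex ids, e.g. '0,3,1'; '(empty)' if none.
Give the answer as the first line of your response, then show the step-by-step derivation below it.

0,2,3,1

step 1: dequeue 0; queue=[2,3]; order=0
step 2: dequeue 2; queue=[3,1,4]; order=0,2
step 3: dequeue 3; queue=[1,4]; order=0,2,3
step 4: dequeue 1; queue=[4]; order=0,2,3,1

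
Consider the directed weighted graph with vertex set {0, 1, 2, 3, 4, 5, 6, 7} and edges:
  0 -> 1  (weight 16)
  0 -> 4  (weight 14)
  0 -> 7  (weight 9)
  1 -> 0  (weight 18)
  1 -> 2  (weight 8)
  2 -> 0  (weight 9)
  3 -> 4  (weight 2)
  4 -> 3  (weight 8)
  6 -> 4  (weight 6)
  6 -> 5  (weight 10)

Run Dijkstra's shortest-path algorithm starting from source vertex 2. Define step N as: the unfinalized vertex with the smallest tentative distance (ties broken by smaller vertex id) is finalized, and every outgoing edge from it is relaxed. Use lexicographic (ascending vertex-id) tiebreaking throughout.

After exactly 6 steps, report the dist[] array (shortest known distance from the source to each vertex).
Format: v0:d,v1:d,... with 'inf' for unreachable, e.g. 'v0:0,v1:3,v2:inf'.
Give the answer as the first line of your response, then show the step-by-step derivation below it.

v0:9,v1:25,v2:0,v3:31,v4:23,v5:inf,v6:inf,v7:18

step 1: dist = v0:9,v1:inf,v2:0,v3:inf,v4:inf,v5:inf,v6:inf,v7:inf
step 2: dist = v0:9,v1:25,v2:0,v3:inf,v4:23,v5:inf,v6:inf,v7:18
step 3: dist = v0:9,v1:25,v2:0,v3:inf,v4:23,v5:inf,v6:inf,v7:18
step 4: dist = v0:9,v1:25,v2:0,v3:31,v4:23,v5:inf,v6:inf,v7:18
step 5: dist = v0:9,v1:25,v2:0,v3:31,v4:23,v5:inf,v6:inf,v7:18
step 6: dist = v0:9,v1:25,v2:0,v3:31,v4:23,v5:inf,v6:inf,v7:18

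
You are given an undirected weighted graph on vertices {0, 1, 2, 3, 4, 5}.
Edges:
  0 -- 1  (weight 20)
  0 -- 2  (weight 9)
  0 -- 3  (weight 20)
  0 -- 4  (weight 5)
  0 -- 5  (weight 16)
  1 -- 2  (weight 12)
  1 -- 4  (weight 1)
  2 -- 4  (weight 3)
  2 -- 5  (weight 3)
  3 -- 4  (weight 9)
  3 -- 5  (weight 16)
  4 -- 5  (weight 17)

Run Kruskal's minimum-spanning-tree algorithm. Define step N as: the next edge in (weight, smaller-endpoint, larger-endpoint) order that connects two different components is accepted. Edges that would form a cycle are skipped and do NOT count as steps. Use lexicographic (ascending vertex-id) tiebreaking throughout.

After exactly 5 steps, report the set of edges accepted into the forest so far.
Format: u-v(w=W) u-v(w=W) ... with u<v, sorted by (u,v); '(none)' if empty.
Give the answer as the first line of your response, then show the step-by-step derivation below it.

0-4(w=5) 1-4(w=1) 2-4(w=3) 2-5(w=3) 3-4(w=9)

step 1: add edge 1-4 (w=1); MST = {1-4(w=1)}
step 2: add edge 2-4 (w=3); MST = {1-4(w=1) 2-4(w=3)}
step 3: add edge 2-5 (w=3); MST = {1-4(w=1) 2-4(w=3) 2-5(w=3)}
step 4: add edge 0-4 (w=5); MST = {0-4(w=5) 1-4(w=1) 2-4(w=3) 2-5(w=3)}
step 5: add edge 3-4 (w=9); MST = {0-4(w=5) 1-4(w=1) 2-4(w=3) 2-5(w=3) 3-4(w=9)}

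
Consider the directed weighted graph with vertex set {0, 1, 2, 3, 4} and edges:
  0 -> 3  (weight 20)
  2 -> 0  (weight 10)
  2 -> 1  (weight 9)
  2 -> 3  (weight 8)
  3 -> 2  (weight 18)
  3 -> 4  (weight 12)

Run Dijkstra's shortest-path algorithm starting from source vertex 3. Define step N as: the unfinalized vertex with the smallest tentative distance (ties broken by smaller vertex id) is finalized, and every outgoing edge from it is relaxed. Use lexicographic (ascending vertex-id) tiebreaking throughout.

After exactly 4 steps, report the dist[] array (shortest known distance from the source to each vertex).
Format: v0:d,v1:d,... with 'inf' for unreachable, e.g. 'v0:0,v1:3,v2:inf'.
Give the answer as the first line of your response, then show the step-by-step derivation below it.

v0:28,v1:27,v2:18,v3:0,v4:12

step 1: dist = v0:inf,v1:inf,v2:18,v3:0,v4:12
step 2: dist = v0:inf,v1:inf,v2:18,v3:0,v4:12
step 3: dist = v0:28,v1:27,v2:18,v3:0,v4:12
step 4: dist = v0:28,v1:27,v2:18,v3:0,v4:12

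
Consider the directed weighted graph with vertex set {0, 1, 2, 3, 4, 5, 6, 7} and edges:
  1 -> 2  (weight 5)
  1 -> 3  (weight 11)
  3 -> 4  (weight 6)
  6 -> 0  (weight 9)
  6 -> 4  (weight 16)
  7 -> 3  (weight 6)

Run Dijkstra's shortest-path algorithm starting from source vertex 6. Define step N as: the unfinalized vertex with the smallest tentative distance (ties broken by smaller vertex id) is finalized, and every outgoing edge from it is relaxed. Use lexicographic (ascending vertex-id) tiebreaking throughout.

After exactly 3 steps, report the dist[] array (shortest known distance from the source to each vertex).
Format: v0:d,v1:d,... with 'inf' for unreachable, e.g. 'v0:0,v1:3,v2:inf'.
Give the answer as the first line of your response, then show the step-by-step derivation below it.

v0:9,v1:inf,v2:inf,v3:inf,v4:16,v5:inf,v6:0,v7:inf

step 1: dist = v0:9,v1:inf,v2:inf,v3:inf,v4:16,v5:inf,v6:0,v7:inf
step 2: dist = v0:9,v1:inf,v2:inf,v3:inf,v4:16,v5:inf,v6:0,v7:inf
step 3: dist = v0:9,v1:inf,v2:inf,v3:inf,v4:16,v5:inf,v6:0,v7:inf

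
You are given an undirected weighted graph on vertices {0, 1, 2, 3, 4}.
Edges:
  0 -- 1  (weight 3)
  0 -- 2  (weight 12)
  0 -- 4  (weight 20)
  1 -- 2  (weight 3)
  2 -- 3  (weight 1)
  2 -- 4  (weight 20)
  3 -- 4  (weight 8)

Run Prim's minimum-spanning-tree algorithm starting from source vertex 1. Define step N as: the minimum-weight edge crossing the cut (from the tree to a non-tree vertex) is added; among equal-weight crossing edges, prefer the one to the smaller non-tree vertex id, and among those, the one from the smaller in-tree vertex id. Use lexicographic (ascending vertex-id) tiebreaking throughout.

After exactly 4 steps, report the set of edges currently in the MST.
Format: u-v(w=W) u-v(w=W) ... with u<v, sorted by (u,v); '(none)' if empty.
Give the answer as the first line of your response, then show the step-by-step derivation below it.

0-1(w=3) 1-2(w=3) 2-3(w=1) 3-4(w=8)

step 1: add edge 0-1 (w=3); MST = {0-1(w=3)}
step 2: add edge 1-2 (w=3); MST = {0-1(w=3) 1-2(w=3)}
step 3: add edge 2-3 (w=1); MST = {0-1(w=3) 1-2(w=3) 2-3(w=1)}
step 4: add edge 3-4 (w=8); MST = {0-1(w=3) 1-2(w=3) 2-3(w=1) 3-4(w=8)}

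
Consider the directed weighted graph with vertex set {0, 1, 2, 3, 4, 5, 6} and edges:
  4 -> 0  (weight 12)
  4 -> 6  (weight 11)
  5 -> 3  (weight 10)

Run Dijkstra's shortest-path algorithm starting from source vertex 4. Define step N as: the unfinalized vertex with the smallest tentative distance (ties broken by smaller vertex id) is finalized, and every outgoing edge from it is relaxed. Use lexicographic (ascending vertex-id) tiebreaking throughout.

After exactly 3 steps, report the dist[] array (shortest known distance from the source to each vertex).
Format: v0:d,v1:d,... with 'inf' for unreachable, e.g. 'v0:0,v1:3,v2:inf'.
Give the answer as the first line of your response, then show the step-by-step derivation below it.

v0:12,v1:inf,v2:inf,v3:inf,v4:0,v5:inf,v6:11

step 1: dist = v0:12,v1:inf,v2:inf,v3:inf,v4:0,v5:inf,v6:11
step 2: dist = v0:12,v1:inf,v2:inf,v3:inf,v4:0,v5:inf,v6:11
step 3: dist = v0:12,v1:inf,v2:inf,v3:inf,v4:0,v5:inf,v6:11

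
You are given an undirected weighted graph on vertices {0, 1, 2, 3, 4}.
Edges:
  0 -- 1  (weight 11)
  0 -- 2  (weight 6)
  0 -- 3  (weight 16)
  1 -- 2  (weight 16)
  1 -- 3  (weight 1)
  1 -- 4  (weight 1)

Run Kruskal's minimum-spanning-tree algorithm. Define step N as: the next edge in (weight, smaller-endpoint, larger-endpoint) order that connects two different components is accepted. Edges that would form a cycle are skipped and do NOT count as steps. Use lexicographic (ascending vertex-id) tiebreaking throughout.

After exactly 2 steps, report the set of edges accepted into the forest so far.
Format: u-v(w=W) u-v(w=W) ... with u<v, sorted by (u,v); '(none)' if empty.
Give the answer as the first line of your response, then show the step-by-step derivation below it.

1-3(w=1) 1-4(w=1)

step 1: add edge 1-3 (w=1); MST = {1-3(w=1)}
step 2: add edge 1-4 (w=1); MST = {1-3(w=1) 1-4(w=1)}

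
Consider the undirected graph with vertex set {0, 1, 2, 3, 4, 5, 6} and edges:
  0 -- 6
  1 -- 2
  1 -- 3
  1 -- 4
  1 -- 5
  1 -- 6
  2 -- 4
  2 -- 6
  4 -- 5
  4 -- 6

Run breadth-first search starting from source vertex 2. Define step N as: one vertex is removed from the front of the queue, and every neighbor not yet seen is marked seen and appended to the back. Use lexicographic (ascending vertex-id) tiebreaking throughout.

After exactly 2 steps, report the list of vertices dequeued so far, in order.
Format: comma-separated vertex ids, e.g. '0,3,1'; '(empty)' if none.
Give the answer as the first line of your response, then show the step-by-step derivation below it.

2,1

step 1: dequeue 2; queue=[1,4,6]; order=2
step 2: dequeue 1; queue=[4,6,3,5]; order=2,1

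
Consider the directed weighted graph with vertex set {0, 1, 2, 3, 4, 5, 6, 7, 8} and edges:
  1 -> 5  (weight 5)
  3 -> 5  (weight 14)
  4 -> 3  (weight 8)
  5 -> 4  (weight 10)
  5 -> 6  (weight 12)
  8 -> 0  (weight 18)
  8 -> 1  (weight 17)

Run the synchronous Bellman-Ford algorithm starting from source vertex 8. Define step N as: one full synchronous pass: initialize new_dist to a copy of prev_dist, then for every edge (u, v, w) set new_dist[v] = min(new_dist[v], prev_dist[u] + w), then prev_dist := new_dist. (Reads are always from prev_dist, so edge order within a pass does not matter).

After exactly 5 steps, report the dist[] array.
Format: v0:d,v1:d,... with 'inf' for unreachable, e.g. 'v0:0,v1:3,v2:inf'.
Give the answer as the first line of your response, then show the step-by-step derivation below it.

v0:18,v1:17,v2:inf,v3:40,v4:32,v5:22,v6:34,v7:inf,v8:0

step 1: dist = v0:18,v1:17,v2:inf,v3:inf,v4:inf,v5:inf,v6:inf,v7:inf,v8:0
step 2: dist = v0:18,v1:17,v2:inf,v3:inf,v4:inf,v5:22,v6:inf,v7:inf,v8:0
step 3: dist = v0:18,v1:17,v2:inf,v3:inf,v4:32,v5:22,v6:34,v7:inf,v8:0
step 4: dist = v0:18,v1:17,v2:inf,v3:40,v4:32,v5:22,v6:34,v7:inf,v8:0
step 5: dist = v0:18,v1:17,v2:inf,v3:40,v4:32,v5:22,v6:34,v7:inf,v8:0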